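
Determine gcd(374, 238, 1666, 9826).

34

gcd(374, 238): 374 = 1·238 + 136; 238 = 1·136 + 102; 136 = 1·102 + 34; 102 = 3·34 + 0 → 34
gcd(34, 1666): 1666 = 49·34 + 0 → 34
gcd(34, 9826): 9826 = 289·34 + 0 → 34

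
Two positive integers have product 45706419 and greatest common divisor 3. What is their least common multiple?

15235473

Since gcd(p,q)·lcm(p,q) = pq, lcm = 45706419/3 = 15235473.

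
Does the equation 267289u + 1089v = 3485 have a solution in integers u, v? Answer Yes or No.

No

By Bézout, 267289u + 1089v = 3485 has integer solutions iff gcd(267289, 1089) | 3485.
Euclid: 267289 = 245·1089 + 484; 1089 = 2·484 + 121; 484 = 4·121 + 0. gcd = 121; 3485 mod 121 = 97. No.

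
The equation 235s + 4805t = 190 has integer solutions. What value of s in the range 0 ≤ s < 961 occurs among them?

696

Reduce mod 4805: 235s ≡ 190 (mod 4805). With g = gcd(235, 4805) = 5 dividing 190, divide through: 47s ≡ 38 (mod 961).
Since gcd(47, 961) = 1, s ≡ 38·(47)⁻¹ ≡ 696 (mod 961). Smallest non-negative: 696.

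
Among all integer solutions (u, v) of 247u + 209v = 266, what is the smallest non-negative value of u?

Reduce mod 209: 247u ≡ 266 (mod 209). With g = gcd(247, 209) = 19 dividing 266, divide through: 13u ≡ 14 (mod 11).
Since gcd(13, 11) = 1, u ≡ 14·(13)⁻¹ ≡ 7 (mod 11). Smallest non-negative: 7.

7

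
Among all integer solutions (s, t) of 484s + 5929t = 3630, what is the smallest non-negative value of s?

gcd(484, 5929) = 121 (Euclid: 5929 = 12·484 + 121; 484 = 4·121 + 0), and 121 | 3630.
Extended Euclid: 484·(-12) + 5929·(1) = 121. Scale by 30: s₀ = -360.
General solution s = s₀ + 49k; reducing mod 49 gives s = 32 (and t = -2).

32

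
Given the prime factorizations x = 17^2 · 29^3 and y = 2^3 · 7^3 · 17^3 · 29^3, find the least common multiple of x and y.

max exponent per prime: 2^3 · 7^3 · 17^3 · 29^3 = 328794742808

328794742808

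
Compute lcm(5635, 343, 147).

5635 = 5 · 7² · 23; 343 = 7³; 147 = 3 · 7²
lcm takes max exponent of each prime: 3 · 5 · 7³ · 23 = 118335

118335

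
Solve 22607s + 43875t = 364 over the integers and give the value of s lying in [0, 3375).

gcd(22607, 43875) = 13 (Euclid: 43875 = 1·22607 + 21268; 22607 = 1·21268 + 1339; 21268 = 15·1339 + 1183; 1339 = 1·1183 + 156; 1183 = 7·156 + 91; 156 = 1·91 + 65; 91 = 1·65 + 26; 65 = 2·26 + 13; 26 = 2·13 + 0), and 13 | 364.
Extended Euclid: 22607·(1409) + 43875·(-726) = 13. Scale by 28: s₀ = 39452.
General solution s = s₀ + 3375k; reducing mod 3375 gives s = 2327 (and t = -1199).

2327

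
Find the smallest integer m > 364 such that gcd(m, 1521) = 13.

Multiples of 13 above 364: 13·29, 13·30, … . Need the cofactor coprime to 1521/13 = 117.
Checking s = 29, 30, … the first with gcd(s, 117) = 1 is s = 29, giving 377.

377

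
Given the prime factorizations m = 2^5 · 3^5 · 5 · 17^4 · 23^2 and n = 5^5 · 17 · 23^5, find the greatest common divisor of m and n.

44965

min exponent per shared prime: 5 · 17 · 23^2 = 44965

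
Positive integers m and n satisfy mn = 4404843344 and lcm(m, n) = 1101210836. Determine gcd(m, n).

gcd·lcm = product, so gcd = 4404843344/1101210836 = 4.

4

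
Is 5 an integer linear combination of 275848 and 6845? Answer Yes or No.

Yes

gcd(275848, 6845): 275848 = 40·6845 + 2048; 6845 = 3·2048 + 701; 2048 = 2·701 + 646; 701 = 1·646 + 55; 646 = 11·55 + 41; 55 = 1·41 + 14; 41 = 2·14 + 13; 14 = 1·13 + 1; 13 = 13·1 + 0 → 1
1 divides 5, so a solution exists.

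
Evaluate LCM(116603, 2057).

gcd first: 116603 = 56·2057 + 1411; 2057 = 1·1411 + 646; 1411 = 2·646 + 119; 646 = 5·119 + 51; 119 = 2·51 + 17; 51 = 3·17 + 0 → gcd = 17
lcm = 116603·2057/gcd = 239852371/17 = 14108963

14108963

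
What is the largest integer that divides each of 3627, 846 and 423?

9

gcd(3627, 846): 3627 = 4·846 + 243; 846 = 3·243 + 117; 243 = 2·117 + 9; 117 = 13·9 + 0 → 9
gcd(9, 423): 423 = 47·9 + 0 → 9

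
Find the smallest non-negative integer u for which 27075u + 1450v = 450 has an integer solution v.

gcd(27075, 1450) = 25 (Euclid: 27075 = 18·1450 + 975; 1450 = 1·975 + 475; 975 = 2·475 + 25; 475 = 19·25 + 0), and 25 | 450.
Extended Euclid: 27075·(3) + 1450·(-56) = 25. Scale by 18: u₀ = 54.
General solution u = u₀ + 58t; reducing mod 58 gives u = 54 (and v = -1008).

54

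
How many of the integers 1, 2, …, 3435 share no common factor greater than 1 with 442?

1493

Prime factors of 442: 2, 13, 17. Count integers ≤ 3435 divisible by none of them.
By inclusion–exclusion: 3435 − ⌊3435/2⌋ − ⌊3435/13⌋ − ⌊3435/17⌋ + ⌊3435/26⌋ + ⌊3435/34⌋ + ⌊3435/221⌋ − ⌊3435/442⌋ = 1493.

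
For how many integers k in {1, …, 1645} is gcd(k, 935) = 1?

935 = 5·11·17. Inclusion–exclusion on these primes:
1645 − ⌊1645/5⌋ − ⌊1645/11⌋ − ⌊1645/17⌋ + ⌊1645/55⌋ + ⌊1645/85⌋ + ⌊1645/187⌋ − ⌊1645/935⌋ = 1126

1126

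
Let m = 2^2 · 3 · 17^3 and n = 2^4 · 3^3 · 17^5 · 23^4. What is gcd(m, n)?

58956

min exponent per shared prime: 2^2 · 3 · 17^3 = 58956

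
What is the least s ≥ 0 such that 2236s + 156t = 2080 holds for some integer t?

1

gcd(2236, 156) = 52 (Euclid: 2236 = 14·156 + 52; 156 = 3·52 + 0), and 52 | 2080.
Extended Euclid: 2236·(1) + 156·(-14) = 52. Scale by 40: s₀ = 40.
General solution s = s₀ + 3k; reducing mod 3 gives s = 1 (and t = -1).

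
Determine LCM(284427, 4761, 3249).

284427 = 3² · 11 · 13² · 17; 4761 = 3² · 23²; 3249 = 3² · 19²
lcm takes max exponent of each prime: 3² · 11 · 13² · 17 · 19² · 23² = 54316739763

54316739763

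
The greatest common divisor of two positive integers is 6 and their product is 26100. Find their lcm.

gcd·lcm = product, so lcm = 26100/6 = 4350.

4350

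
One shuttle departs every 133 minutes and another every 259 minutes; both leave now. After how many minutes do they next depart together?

gcd first: 259 = 1·133 + 126; 133 = 1·126 + 7; 126 = 18·7 + 0 → gcd = 7
lcm = 133·259/gcd = 34447/7 = 4921

4921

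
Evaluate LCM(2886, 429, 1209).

2886 = 2 · 3 · 13 · 37; 429 = 3 · 11 · 13; 1209 = 3 · 13 · 31
lcm takes max exponent of each prime: 2 · 3 · 11 · 13 · 31 · 37 = 984126

984126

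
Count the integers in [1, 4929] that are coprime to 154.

1921

154 = 2·7·11. Inclusion–exclusion on these primes:
4929 − ⌊4929/2⌋ − ⌊4929/7⌋ − ⌊4929/11⌋ + ⌊4929/14⌋ + ⌊4929/22⌋ + ⌊4929/77⌋ − ⌊4929/154⌋ = 1921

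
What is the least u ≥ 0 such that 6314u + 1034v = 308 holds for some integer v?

31

gcd(6314, 1034) = 22 (Euclid: 6314 = 6·1034 + 110; 1034 = 9·110 + 44; 110 = 2·44 + 22; 44 = 2·22 + 0), and 22 | 308.
Extended Euclid: 6314·(19) + 1034·(-116) = 22. Scale by 14: u₀ = 266.
General solution u = u₀ + 47t; reducing mod 47 gives u = 31 (and v = -189).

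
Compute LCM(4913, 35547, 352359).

4913 = 17³; 35547 = 3 · 17² · 41; 352359 = 3² · 7² · 17 · 47
lcm takes max exponent of each prime: 3² · 7² · 17³ · 41 · 47 = 4175101791

4175101791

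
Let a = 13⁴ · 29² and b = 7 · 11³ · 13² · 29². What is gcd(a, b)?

min exponent per shared prime: 13² · 29² = 142129

142129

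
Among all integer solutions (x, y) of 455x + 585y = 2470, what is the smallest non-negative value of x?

8

Euclid: 585 = 1·455 + 130; 455 = 3·130 + 65; 130 = 2·65 + 0 → gcd = 65; 2470 = 65·38.
Back-substitution yields 455·(4) + 585·(-3) = 65, so one solution is x = 4·38 = 152, y = -3·38 = -114.
Solutions in x differ by 585/65 = 9; the one in [0, 9) is 152 mod 9 = 8.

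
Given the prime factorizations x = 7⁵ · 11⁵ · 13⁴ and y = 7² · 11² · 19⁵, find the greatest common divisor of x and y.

5929

min exponent per shared prime: 7² · 11² = 5929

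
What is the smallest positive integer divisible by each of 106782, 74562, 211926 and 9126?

32448639837042

lcm(106782, 74562) = 106782·74562/gcd = 7961879484/6 = 1326979914
lcm(1326979914, 211926) = 1326979914·211926/gcd = 281221545254364/78 = 3605404426338
lcm(3605404426338, 9126) = 3605404426338·9126/gcd = 32902920794760588/1014 = 32448639837042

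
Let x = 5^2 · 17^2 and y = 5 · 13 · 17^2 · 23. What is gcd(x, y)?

1445

min exponent per shared prime: 5 · 17^2 = 1445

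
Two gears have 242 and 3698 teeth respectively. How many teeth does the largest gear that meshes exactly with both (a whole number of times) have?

242 = 2 · 11²
3698 = 2 · 43²
Common: 2 = 2

2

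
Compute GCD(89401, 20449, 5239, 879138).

169

89401 = 13² · 23²; 20449 = 11² · 13²; 5239 = 13² · 31; 879138 = 2 · 3² · 13² · 17²
gcd takes min exponent of each prime: 13² = 169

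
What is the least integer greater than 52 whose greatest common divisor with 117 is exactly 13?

65

Multiples of 13 above 52: 13·5, 13·6, … . Need the cofactor coprime to 117/13 = 9.
Checking s = 5, 6, … the first with gcd(s, 9) = 1 is s = 5, giving 65.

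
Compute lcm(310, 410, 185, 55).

5172970

lcm(310, 410) = 310·410/gcd = 127100/10 = 12710
lcm(12710, 185) = 12710·185/gcd = 2351350/5 = 470270
lcm(470270, 55) = 470270·55/gcd = 25864850/5 = 5172970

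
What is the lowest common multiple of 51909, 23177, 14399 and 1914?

51909 = 3 · 11³ · 13; 23177 = 7² · 11 · 43; 14399 = 7 · 11² · 17; 1914 = 2 · 3 · 11 · 29
lcm takes max exponent of each prime: 2 · 3 · 7² · 11³ · 13 · 17 · 29 · 43 = 107841051318

107841051318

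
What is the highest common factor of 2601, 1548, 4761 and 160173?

gcd(2601, 1548): 2601 = 1·1548 + 1053; 1548 = 1·1053 + 495; 1053 = 2·495 + 63; 495 = 7·63 + 54; 63 = 1·54 + 9; 54 = 6·9 + 0 → 9
gcd(9, 4761): 4761 = 529·9 + 0 → 9
gcd(9, 160173): 160173 = 17797·9 + 0 → 9

9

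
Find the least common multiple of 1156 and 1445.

5780

gcd first: 1445 = 1·1156 + 289; 1156 = 4·289 + 0 → gcd = 289
lcm = 1156·1445/gcd = 1670420/289 = 5780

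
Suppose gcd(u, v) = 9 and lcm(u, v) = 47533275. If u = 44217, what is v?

9675

u·v = gcd·lcm = 9·47533275 = 427799475, so v = 427799475/44217 = 9675.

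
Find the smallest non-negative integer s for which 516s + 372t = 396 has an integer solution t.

26

gcd(516, 372) = 12 (Euclid: 516 = 1·372 + 144; 372 = 2·144 + 84; 144 = 1·84 + 60; 84 = 1·60 + 24; 60 = 2·24 + 12; 24 = 2·12 + 0), and 12 | 396.
Extended Euclid: 516·(13) + 372·(-18) = 12. Scale by 33: s₀ = 429.
General solution s = s₀ + 31k; reducing mod 31 gives s = 26 (and t = -35).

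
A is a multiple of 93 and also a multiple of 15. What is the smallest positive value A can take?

93 = 3 · 31; 15 = 3 · 5
max exponents: 3 · 5 · 31 = 465

465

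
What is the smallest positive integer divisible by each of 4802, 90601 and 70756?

lcm(4802, 90601) = 4802·90601/gcd = 435066002/49 = 8878898
lcm(8878898, 70756) = 8878898·70756/gcd = 628235306888/98 = 6410564356

6410564356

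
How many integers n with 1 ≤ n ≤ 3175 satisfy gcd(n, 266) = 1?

1289

Prime factors of 266: 2, 7, 19. Count integers ≤ 3175 divisible by none of them.
By inclusion–exclusion: 3175 − ⌊3175/2⌋ − ⌊3175/7⌋ − ⌊3175/19⌋ + ⌊3175/14⌋ + ⌊3175/38⌋ + ⌊3175/133⌋ − ⌊3175/266⌋ = 1289.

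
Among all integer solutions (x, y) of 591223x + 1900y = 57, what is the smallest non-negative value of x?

59

Euclid: 591223 = 311·1900 + 323; 1900 = 5·323 + 285; 323 = 1·285 + 38; 285 = 7·38 + 19; 38 = 2·19 + 0 → gcd = 19; 57 = 19·3.
Back-substitution yields 591223·(-47) + 1900·(14625) = 19, so one solution is x = -47·3 = -141, y = 14625·3 = 43875.
Solutions in x differ by 1900/19 = 100; the one in [0, 100) is -141 mod 100 = 59.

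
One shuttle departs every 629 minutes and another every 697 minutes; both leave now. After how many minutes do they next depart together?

25789

629 = 17 · 37; 697 = 17 · 41
max exponents: 17 · 37 · 41 = 25789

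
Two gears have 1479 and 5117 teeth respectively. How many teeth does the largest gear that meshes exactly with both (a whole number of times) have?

1479 = 3 · 17 · 29
5117 = 7 · 17 · 43
Common: 17 = 17

17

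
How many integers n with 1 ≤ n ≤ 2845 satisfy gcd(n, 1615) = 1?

1615 = 5·17·19. Inclusion–exclusion on these primes:
2845 − ⌊2845/5⌋ − ⌊2845/17⌋ − ⌊2845/19⌋ + ⌊2845/85⌋ + ⌊2845/95⌋ + ⌊2845/323⌋ − ⌊2845/1615⌋ = 2029

2029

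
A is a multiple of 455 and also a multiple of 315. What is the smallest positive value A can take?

gcd first: 455 = 1·315 + 140; 315 = 2·140 + 35; 140 = 4·35 + 0 → gcd = 35
lcm = 455·315/gcd = 143325/35 = 4095

4095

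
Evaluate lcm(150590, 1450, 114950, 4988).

150590 = 2 · 5 · 11 · 37²; 1450 = 2 · 5² · 29; 114950 = 2 · 5² · 11² · 19; 4988 = 2² · 29 · 43
lcm takes max exponent of each prime: 2² · 5² · 11² · 19 · 29 · 37² · 43 = 392472175700

392472175700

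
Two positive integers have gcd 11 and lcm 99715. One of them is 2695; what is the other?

407

m·n = gcd·lcm = 11·99715 = 1096865, so n = 1096865/2695 = 407.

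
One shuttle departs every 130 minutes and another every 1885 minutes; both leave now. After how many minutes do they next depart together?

3770

130 = 2 · 5 · 13; 1885 = 5 · 13 · 29
max exponents: 2 · 5 · 13 · 29 = 3770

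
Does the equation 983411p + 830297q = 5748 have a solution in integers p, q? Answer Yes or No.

No

gcd(983411, 830297): 983411 = 1·830297 + 153114; 830297 = 5·153114 + 64727; 153114 = 2·64727 + 23660; 64727 = 2·23660 + 17407; 23660 = 1·17407 + 6253; 17407 = 2·6253 + 4901; 6253 = 1·4901 + 1352; 4901 = 3·1352 + 845; 1352 = 1·845 + 507; 845 = 1·507 + 338; 507 = 1·338 + 169; 338 = 2·169 + 0 → 169
169 does not divide 5748, so a solution does not exist.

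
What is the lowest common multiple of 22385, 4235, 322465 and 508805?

22385 = 5 · 11² · 37; 4235 = 5 · 7 · 11²; 322465 = 5 · 11² · 13 · 41; 508805 = 5 · 11² · 29²
lcm takes max exponent of each prime: 5 · 7 · 11² · 13 · 29² · 37 · 41 = 70239003835

70239003835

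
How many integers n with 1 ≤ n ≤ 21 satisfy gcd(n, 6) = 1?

6 = 2·3. Inclusion–exclusion on these primes:
21 − ⌊21/2⌋ − ⌊21/3⌋ + ⌊21/6⌋ = 7

7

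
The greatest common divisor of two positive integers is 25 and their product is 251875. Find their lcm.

10075

For any two positive integers, gcd × lcm equals their product. Hence lcm = 251875 / 25 = 10075.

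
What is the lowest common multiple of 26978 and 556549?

26978 = 2 · 7 · 41 · 47; 556549 = 7 · 43³
max exponents: 2 · 7 · 41 · 43³ · 47 = 2144939846

2144939846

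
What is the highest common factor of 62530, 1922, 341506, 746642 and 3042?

2

gcd(62530, 1922): 62530 = 32·1922 + 1026; 1922 = 1·1026 + 896; 1026 = 1·896 + 130; 896 = 6·130 + 116; 130 = 1·116 + 14; 116 = 8·14 + 4; 14 = 3·4 + 2; 4 = 2·2 + 0 → 2
gcd(2, 341506): 341506 = 170753·2 + 0 → 2
gcd(2, 746642): 746642 = 373321·2 + 0 → 2
gcd(2, 3042): 3042 = 1521·2 + 0 → 2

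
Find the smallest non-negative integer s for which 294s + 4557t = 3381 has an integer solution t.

27

Reduce mod 4557: 294s ≡ 3381 (mod 4557). With g = gcd(294, 4557) = 147 dividing 3381, divide through: 2s ≡ 23 (mod 31).
Since gcd(2, 31) = 1, s ≡ 23·(2)⁻¹ ≡ 27 (mod 31). Smallest non-negative: 27.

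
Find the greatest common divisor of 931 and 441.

49

Euclid: 931 = 2·441 + 49; 441 = 9·49 + 0. Last nonzero remainder: 49.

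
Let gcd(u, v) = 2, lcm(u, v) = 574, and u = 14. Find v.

Using uv = gcd(u,v)·lcm(u,v) = 2·574 = 1148, we get v = 1148/14 = 82.

82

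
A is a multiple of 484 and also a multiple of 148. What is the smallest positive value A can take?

17908

484 = 2² · 11²; 148 = 2² · 37
max exponents: 2² · 11² · 37 = 17908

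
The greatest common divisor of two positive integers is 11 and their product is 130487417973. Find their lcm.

gcd·lcm = product, so lcm = 130487417973/11 = 11862492543.

11862492543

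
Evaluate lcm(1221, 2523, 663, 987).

1221 = 3 · 11 · 37; 2523 = 3 · 29²; 663 = 3 · 13 · 17; 987 = 3 · 7 · 47
lcm takes max exponent of each prime: 3 · 7 · 11 · 13 · 17 · 29² · 37 · 47 = 74662036449

74662036449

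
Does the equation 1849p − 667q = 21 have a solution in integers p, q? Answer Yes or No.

gcd(1849, 667): 1849 = 2·667 + 515; 667 = 1·515 + 152; 515 = 3·152 + 59; 152 = 2·59 + 34; 59 = 1·34 + 25; 34 = 1·25 + 9; 25 = 2·9 + 7; 9 = 1·7 + 2; 7 = 3·2 + 1; 2 = 2·1 + 0 → 1
1 divides 21, so a solution exists.

Yes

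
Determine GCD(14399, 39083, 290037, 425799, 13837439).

gcd(14399, 39083): 39083 = 2·14399 + 10285; 14399 = 1·10285 + 4114; 10285 = 2·4114 + 2057; 4114 = 2·2057 + 0 → 2057
gcd(2057, 290037): 290037 = 141·2057 + 0 → 2057
gcd(2057, 425799): 425799 = 207·2057 + 0 → 2057
gcd(2057, 13837439): 13837439 = 6727·2057 + 0 → 2057

2057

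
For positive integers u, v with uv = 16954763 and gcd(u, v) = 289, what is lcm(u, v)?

For any two positive integers, gcd × lcm equals their product. Hence lcm = 16954763 / 289 = 58667.

58667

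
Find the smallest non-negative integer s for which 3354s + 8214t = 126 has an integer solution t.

Euclid: 8214 = 2·3354 + 1506; 3354 = 2·1506 + 342; 1506 = 4·342 + 138; 342 = 2·138 + 66; 138 = 2·66 + 6; 66 = 11·6 + 0 → gcd = 6; 126 = 6·21.
Back-substitution yields 3354·(-120) + 8214·(49) = 6, so one solution is s = -120·21 = -2520, t = 49·21 = 1029.
Solutions in s differ by 8214/6 = 1369; the one in [0, 1369) is -2520 mod 1369 = 218.

218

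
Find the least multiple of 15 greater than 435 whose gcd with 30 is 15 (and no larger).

Multiples of 15 above 435: 15·30, 15·31, … . Need the cofactor coprime to 30/15 = 2.
Checking s = 30, 31, … the first with gcd(s, 2) = 1 is s = 31, giving 465.

465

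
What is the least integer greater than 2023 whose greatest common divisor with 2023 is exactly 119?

Multiples of 119 above 2023: 119·18, 119·19, … . Need the cofactor coprime to 2023/119 = 17.
Checking s = 18, 19, … the first with gcd(s, 17) = 1 is s = 18, giving 2142.

2142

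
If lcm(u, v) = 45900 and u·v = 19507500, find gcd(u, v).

425

From gcd × lcm = uv: gcd = 19507500 / 45900 = 425.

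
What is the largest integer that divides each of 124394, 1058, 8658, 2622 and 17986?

124394 = 2 · 37 · 41²; 1058 = 2 · 23²; 8658 = 2 · 3² · 13 · 37; 2622 = 2 · 3 · 19 · 23; 17986 = 2 · 17 · 23²
gcd takes min exponent of each prime: 2 = 2

2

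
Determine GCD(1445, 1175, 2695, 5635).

5

1445 = 5 · 17²; 1175 = 5² · 47; 2695 = 5 · 7² · 11; 5635 = 5 · 7² · 23
gcd takes min exponent of each prime: 5 = 5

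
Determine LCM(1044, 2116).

552276

gcd first: 2116 = 2·1044 + 28; 1044 = 37·28 + 8; 28 = 3·8 + 4; 8 = 2·4 + 0 → gcd = 4
lcm = 1044·2116/gcd = 2209104/4 = 552276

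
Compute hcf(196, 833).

49

196 = 2² · 7²
833 = 7² · 17
Common: 7² = 49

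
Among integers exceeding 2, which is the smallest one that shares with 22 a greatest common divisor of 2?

4

gcd(a, 22) = 2 forces 2 | a; write a = 2s. Then gcd(2s, 2·11) = 2·gcd(s, 11), so need gcd(s, 11) = 1.
2s > 2 gives s ≥ 2. The least s ≥ 2 coprime to 11 is 2, so a = 2·2 = 4.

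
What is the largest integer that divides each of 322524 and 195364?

1156

322524 = 2² · 3² · 17² · 31
195364 = 2² · 13² · 17²
Common: 2² · 17² = 1156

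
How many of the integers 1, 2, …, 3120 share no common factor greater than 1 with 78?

Prime factors of 78: 2, 3, 13. Count integers ≤ 3120 divisible by none of them.
By inclusion–exclusion: 3120 − ⌊3120/2⌋ − ⌊3120/3⌋ − ⌊3120/13⌋ + ⌊3120/6⌋ + ⌊3120/26⌋ + ⌊3120/39⌋ − ⌊3120/78⌋ = 960.

960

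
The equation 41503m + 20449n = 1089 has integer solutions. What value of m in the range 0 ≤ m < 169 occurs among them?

Euclid: 41503 = 2·20449 + 605; 20449 = 33·605 + 484; 605 = 1·484 + 121; 484 = 4·121 + 0 → gcd = 121; 1089 = 121·9.
Back-substitution yields 41503·(34) + 20449·(-69) = 121, so one solution is m = 34·9 = 306, n = -69·9 = -621.
Solutions in m differ by 20449/121 = 169; the one in [0, 169) is 306 mod 169 = 137.

137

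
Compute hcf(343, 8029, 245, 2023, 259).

gcd(343, 8029): 8029 = 23·343 + 140; 343 = 2·140 + 63; 140 = 2·63 + 14; 63 = 4·14 + 7; 14 = 2·7 + 0 → 7
gcd(7, 245): 245 = 35·7 + 0 → 7
gcd(7, 2023): 2023 = 289·7 + 0 → 7
gcd(7, 259): 259 = 37·7 + 0 → 7

7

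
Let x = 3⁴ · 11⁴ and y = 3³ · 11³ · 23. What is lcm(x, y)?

max exponent per prime: 3⁴ · 11⁴ · 23 = 27276183

27276183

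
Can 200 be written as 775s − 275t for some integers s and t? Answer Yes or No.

By Bézout, 775s − 275t = 200 has integer solutions iff gcd(775, 275) | 200.
Euclid: 775 = 2·275 + 225; 275 = 1·225 + 50; 225 = 4·50 + 25; 50 = 2·25 + 0. gcd = 25; 200 mod 25 = 0. Yes.

Yes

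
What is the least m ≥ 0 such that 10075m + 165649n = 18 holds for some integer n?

gcd(10075, 165649) = 1 (Euclid: 165649 = 16·10075 + 4449; 10075 = 2·4449 + 1177; 4449 = 3·1177 + 918; 1177 = 1·918 + 259; 918 = 3·259 + 141; 259 = 1·141 + 118; 141 = 1·118 + 23; 118 = 5·23 + 3; 23 = 7·3 + 2; 3 = 1·2 + 1; 2 = 2·1 + 0), and 1 | 18.
Extended Euclid: 10075·(57562) + 165649·(-3501) = 1. Scale by 18: m₀ = 1036116.
General solution m = m₀ + 165649t; reducing mod 165649 gives m = 42222 (and n = -2568).

42222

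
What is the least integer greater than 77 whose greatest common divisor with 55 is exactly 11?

Multiples of 11 above 77: 11·8, 11·9, … . Need the cofactor coprime to 55/11 = 5.
Checking s = 8, 9, … the first with gcd(s, 5) = 1 is s = 8, giving 88.

88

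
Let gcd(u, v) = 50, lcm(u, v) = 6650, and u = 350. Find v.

Using uv = gcd(u,v)·lcm(u,v) = 50·6650 = 332500, we get v = 332500/350 = 950.

950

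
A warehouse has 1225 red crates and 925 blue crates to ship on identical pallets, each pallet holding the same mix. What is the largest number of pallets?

1225 = 5² · 7²
925 = 5² · 37
Common: 5² = 25

25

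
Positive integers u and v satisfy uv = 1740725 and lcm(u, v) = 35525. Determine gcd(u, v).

gcd·lcm = product, so gcd = 1740725/35525 = 49.

49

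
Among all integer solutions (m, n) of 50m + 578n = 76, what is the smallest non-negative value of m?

94

Euclid: 578 = 11·50 + 28; 50 = 1·28 + 22; 28 = 1·22 + 6; 22 = 3·6 + 4; 6 = 1·4 + 2; 4 = 2·2 + 0 → gcd = 2; 76 = 2·38.
Back-substitution yields 50·(-104) + 578·(9) = 2, so one solution is m = -104·38 = -3952, n = 9·38 = 342.
Solutions in m differ by 578/2 = 289; the one in [0, 289) is -3952 mod 289 = 94.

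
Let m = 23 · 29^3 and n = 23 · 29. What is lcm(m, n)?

560947

max exponent per prime: 23 · 29^3 = 560947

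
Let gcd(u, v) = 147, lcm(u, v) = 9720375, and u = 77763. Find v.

18375

u·v = gcd·lcm = 147·9720375 = 1428895125, so v = 1428895125/77763 = 18375.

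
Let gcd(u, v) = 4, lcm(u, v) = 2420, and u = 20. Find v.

Using uv = gcd(u,v)·lcm(u,v) = 4·2420 = 9680, we get v = 9680/20 = 484.

484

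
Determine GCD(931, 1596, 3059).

gcd(931, 1596): 1596 = 1·931 + 665; 931 = 1·665 + 266; 665 = 2·266 + 133; 266 = 2·133 + 0 → 133
gcd(133, 3059): 3059 = 23·133 + 0 → 133

133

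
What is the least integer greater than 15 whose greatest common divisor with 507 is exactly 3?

Multiples of 3 above 15: 3·6, 3·7, … . Need the cofactor coprime to 507/3 = 169.
Checking s = 6, 7, … the first with gcd(s, 169) = 1 is s = 6, giving 18.

18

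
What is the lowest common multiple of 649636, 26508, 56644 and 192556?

32250514618335468

lcm(649636, 26508) = 649636·26508/gcd = 17220551088/4 = 4305137772
lcm(4305137772, 56644) = 4305137772·56644/gcd = 243860223957168/4 = 60965055989292
lcm(60965055989292, 192556) = 60965055989292·192556/gcd = 11739187321074110352/364 = 32250514618335468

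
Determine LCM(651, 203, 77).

lcm(651, 203) = 651·203/gcd = 132153/7 = 18879
lcm(18879, 77) = 18879·77/gcd = 1453683/7 = 207669

207669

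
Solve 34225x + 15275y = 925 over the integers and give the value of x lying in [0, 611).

578

gcd(34225, 15275) = 25 (Euclid: 34225 = 2·15275 + 3675; 15275 = 4·3675 + 575; 3675 = 6·575 + 225; 575 = 2·225 + 125; 225 = 1·125 + 100; 125 = 1·100 + 25; 100 = 4·25 + 0), and 25 | 925.
Extended Euclid: 34225·(-133) + 15275·(298) = 25. Scale by 37: x₀ = -4921.
General solution x = x₀ + 611t; reducing mod 611 gives x = 578 (and y = -1295).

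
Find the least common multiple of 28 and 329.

28 = 2² · 7; 329 = 7 · 47
max exponents: 2² · 7 · 47 = 1316

1316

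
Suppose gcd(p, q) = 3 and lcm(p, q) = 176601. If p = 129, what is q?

4107

p·q = gcd·lcm = 3·176601 = 529803, so q = 529803/129 = 4107.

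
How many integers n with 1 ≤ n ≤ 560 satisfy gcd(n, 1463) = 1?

414

1463 = 7·11·19. Inclusion–exclusion on these primes:
560 − ⌊560/7⌋ − ⌊560/11⌋ − ⌊560/19⌋ + ⌊560/77⌋ + ⌊560/133⌋ + ⌊560/209⌋ − ⌊560/1463⌋ = 414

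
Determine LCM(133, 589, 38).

lcm(133, 589) = 133·589/gcd = 78337/19 = 4123
lcm(4123, 38) = 4123·38/gcd = 156674/19 = 8246

8246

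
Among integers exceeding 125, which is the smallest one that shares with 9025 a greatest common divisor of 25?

150

9025 = 25·361. Any t with gcd(t, 9025) = 25 is a multiple of 25, say 25s, with s coprime to 361.
Need s > 125/25, so s ≥ 6. First s ≥ 6 with gcd(s, 361) = 1 is s = 6. Thus t = 25·6 = 150.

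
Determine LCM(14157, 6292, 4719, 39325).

1415700

14157 = 3² · 11² · 13; 6292 = 2² · 11² · 13; 4719 = 3 · 11² · 13; 39325 = 5² · 11² · 13
lcm takes max exponent of each prime: 2² · 3² · 5² · 11² · 13 = 1415700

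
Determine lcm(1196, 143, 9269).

1196 = 2² · 13 · 23; 143 = 11 · 13; 9269 = 13 · 23 · 31
lcm takes max exponent of each prime: 2² · 11 · 13 · 23 · 31 = 407836

407836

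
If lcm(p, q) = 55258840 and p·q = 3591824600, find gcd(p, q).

65

From gcd × lcm = pq: gcd = 3591824600 / 55258840 = 65.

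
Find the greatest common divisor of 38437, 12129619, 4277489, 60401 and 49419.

5491

38437 = 7 · 17² · 19; 12129619 = 17² · 19 · 47²; 4277489 = 17² · 19² · 41; 60401 = 11 · 17² · 19; 49419 = 3² · 17² · 19
gcd takes min exponent of each prime: 17² · 19 = 5491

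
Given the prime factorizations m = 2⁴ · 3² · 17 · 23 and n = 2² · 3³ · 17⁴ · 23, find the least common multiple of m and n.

max exponent per prime: 2⁴ · 3³ · 17⁴ · 23 = 829864656

829864656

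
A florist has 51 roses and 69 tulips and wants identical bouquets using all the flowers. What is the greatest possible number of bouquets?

51 = 3 · 17
69 = 3 · 23
Common: 3 = 3

3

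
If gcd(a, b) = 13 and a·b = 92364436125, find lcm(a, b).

For any two positive integers, gcd × lcm equals their product. Hence lcm = 92364436125 / 13 = 7104956625.

7104956625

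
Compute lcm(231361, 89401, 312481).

226299052681

231361 = 13² · 37²; 89401 = 13² · 23²; 312481 = 13² · 43²
lcm takes max exponent of each prime: 13² · 23² · 37² · 43² = 226299052681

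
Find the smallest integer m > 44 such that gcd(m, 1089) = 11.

55

gcd(m, 1089) = 11 forces 11 | m; write m = 11s. Then gcd(11s, 11·99) = 11·gcd(s, 99), so need gcd(s, 99) = 1.
11s > 44 gives s ≥ 5. The least s ≥ 5 coprime to 99 is 5, so m = 11·5 = 55.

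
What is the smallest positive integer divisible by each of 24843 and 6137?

gcd first: 24843 = 4·6137 + 295; 6137 = 20·295 + 237; 295 = 1·237 + 58; 237 = 4·58 + 5; 58 = 11·5 + 3; 5 = 1·3 + 2; 3 = 1·2 + 1; 2 = 2·1 + 0 → gcd = 1
lcm = 24843·6137/gcd = 152461491/1 = 152461491

152461491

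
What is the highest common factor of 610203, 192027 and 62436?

363

gcd(610203, 192027): 610203 = 3·192027 + 34122; 192027 = 5·34122 + 21417; 34122 = 1·21417 + 12705; 21417 = 1·12705 + 8712; 12705 = 1·8712 + 3993; 8712 = 2·3993 + 726; 3993 = 5·726 + 363; 726 = 2·363 + 0 → 363
gcd(363, 62436): 62436 = 172·363 + 0 → 363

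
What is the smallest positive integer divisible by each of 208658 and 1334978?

gcd first: 1334978 = 6·208658 + 83030; 208658 = 2·83030 + 42598; 83030 = 1·42598 + 40432; 42598 = 1·40432 + 2166; 40432 = 18·2166 + 1444; 2166 = 1·1444 + 722; 1444 = 2·722 + 0 → gcd = 722
lcm = 208658·1334978/gcd = 278553839524/722 = 385808642

385808642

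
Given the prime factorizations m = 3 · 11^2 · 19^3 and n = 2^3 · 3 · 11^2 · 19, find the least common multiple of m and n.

max exponent per prime: 2^3 · 3 · 11^2 · 19^3 = 19918536

19918536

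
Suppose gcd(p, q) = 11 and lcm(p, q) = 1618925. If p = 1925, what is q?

Using pq = gcd(p,q)·lcm(p,q) = 11·1618925 = 17808175, we get q = 17808175/1925 = 9251.

9251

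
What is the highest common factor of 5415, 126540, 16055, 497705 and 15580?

gcd(5415, 126540): 126540 = 23·5415 + 1995; 5415 = 2·1995 + 1425; 1995 = 1·1425 + 570; 1425 = 2·570 + 285; 570 = 2·285 + 0 → 285
gcd(285, 16055): 16055 = 56·285 + 95; 285 = 3·95 + 0 → 95
gcd(95, 497705): 497705 = 5239·95 + 0 → 95
gcd(95, 15580): 15580 = 164·95 + 0 → 95

95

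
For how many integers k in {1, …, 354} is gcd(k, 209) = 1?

305

Prime factors of 209: 11, 19. Count integers ≤ 354 divisible by none of them.
By inclusion–exclusion: 354 − ⌊354/11⌋ − ⌊354/19⌋ + ⌊354/209⌋ = 305.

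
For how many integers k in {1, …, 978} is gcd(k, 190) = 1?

190 = 2·5·19. Inclusion–exclusion on these primes:
978 − ⌊978/2⌋ − ⌊978/5⌋ − ⌊978/19⌋ + ⌊978/10⌋ + ⌊978/38⌋ + ⌊978/95⌋ − ⌊978/190⌋ = 370

370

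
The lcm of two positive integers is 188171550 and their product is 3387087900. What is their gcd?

18

gcd·lcm = product, so gcd = 3387087900/188171550 = 18.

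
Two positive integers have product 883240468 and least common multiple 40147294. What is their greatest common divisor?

22

From gcd × lcm = pq: gcd = 883240468 / 40147294 = 22.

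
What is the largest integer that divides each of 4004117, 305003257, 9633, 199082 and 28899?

4004117 = 13² · 19 · 29 · 43; 305003257 = 13² · 19 · 43 · 47²; 9633 = 3 · 13² · 19; 199082 = 2 · 13² · 19 · 31; 28899 = 3² · 13² · 19
gcd takes min exponent of each prime: 13² · 19 = 3211

3211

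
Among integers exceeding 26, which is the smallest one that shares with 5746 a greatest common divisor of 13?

39

Multiples of 13 above 26: 13·3, 13·4, … . Need the cofactor coprime to 5746/13 = 442.
Checking s = 3, 4, … the first with gcd(s, 442) = 1 is s = 3, giving 39.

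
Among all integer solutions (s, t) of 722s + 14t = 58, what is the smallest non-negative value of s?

Euclid: 722 = 51·14 + 8; 14 = 1·8 + 6; 8 = 1·6 + 2; 6 = 3·2 + 0 → gcd = 2; 58 = 2·29.
Back-substitution yields 722·(2) + 14·(-103) = 2, so one solution is s = 2·29 = 58, t = -103·29 = -2987.
Solutions in s differ by 14/2 = 7; the one in [0, 7) is 58 mod 7 = 2.

2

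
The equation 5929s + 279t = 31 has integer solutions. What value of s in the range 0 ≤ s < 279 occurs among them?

124

gcd(5929, 279) = 1 (Euclid: 5929 = 21·279 + 70; 279 = 3·70 + 69; 70 = 1·69 + 1; 69 = 69·1 + 0), and 1 | 31.
Extended Euclid: 5929·(4) + 279·(-85) = 1. Scale by 31: s₀ = 124.
General solution s = s₀ + 279k; reducing mod 279 gives s = 124 (and t = -2635).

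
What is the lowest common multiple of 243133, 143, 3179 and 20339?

243133 = 11 · 23 · 31²; 143 = 11 · 13; 3179 = 11 · 17²; 20339 = 11 · 43²
lcm takes max exponent of each prime: 11 · 13 · 17² · 23 · 31² · 43² = 1688970309169

1688970309169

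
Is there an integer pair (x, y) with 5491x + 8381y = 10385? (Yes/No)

By Bézout, 5491x + 8381y = 10385 has integer solutions iff gcd(5491, 8381) | 10385.
Euclid: 8381 = 1·5491 + 2890; 5491 = 1·2890 + 2601; 2890 = 1·2601 + 289; 2601 = 9·289 + 0. gcd = 289; 10385 mod 289 = 270. No.

No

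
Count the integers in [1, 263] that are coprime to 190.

100

190 = 2·5·19. Inclusion–exclusion on these primes:
263 − ⌊263/2⌋ − ⌊263/5⌋ − ⌊263/19⌋ + ⌊263/10⌋ + ⌊263/38⌋ + ⌊263/95⌋ − ⌊263/190⌋ = 100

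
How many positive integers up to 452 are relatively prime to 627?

260

627 = 3·11·19. Inclusion–exclusion on these primes:
452 − ⌊452/3⌋ − ⌊452/11⌋ − ⌊452/19⌋ + ⌊452/33⌋ + ⌊452/57⌋ + ⌊452/209⌋ − ⌊452/627⌋ = 260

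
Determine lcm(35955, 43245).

gcd first: 43245 = 1·35955 + 7290; 35955 = 4·7290 + 6795; 7290 = 1·6795 + 495; 6795 = 13·495 + 360; 495 = 1·360 + 135; 360 = 2·135 + 90; 135 = 1·90 + 45; 90 = 2·45 + 0 → gcd = 45
lcm = 35955·43245/gcd = 1554873975/45 = 34552755

34552755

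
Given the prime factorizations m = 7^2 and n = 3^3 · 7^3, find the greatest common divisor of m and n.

49

min exponent per shared prime: 7^2 = 49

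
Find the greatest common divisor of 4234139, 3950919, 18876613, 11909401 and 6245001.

14161

4234139 = 7² · 13 · 17² · 23; 3950919 = 3² · 7² · 17² · 31; 18876613 = 7² · 17² · 31 · 43; 11909401 = 7² · 17² · 29²; 6245001 = 3² · 7⁴ · 17²
gcd takes min exponent of each prime: 7² · 17² = 14161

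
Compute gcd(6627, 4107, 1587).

gcd(6627, 4107): 6627 = 1·4107 + 2520; 4107 = 1·2520 + 1587; 2520 = 1·1587 + 933; 1587 = 1·933 + 654; 933 = 1·654 + 279; 654 = 2·279 + 96; 279 = 2·96 + 87; 96 = 1·87 + 9; 87 = 9·9 + 6; 9 = 1·6 + 3; 6 = 2·3 + 0 → 3
gcd(3, 1587): 1587 = 529·3 + 0 → 3

3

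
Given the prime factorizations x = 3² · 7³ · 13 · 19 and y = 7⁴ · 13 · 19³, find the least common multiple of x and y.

max exponent per prime: 3² · 7⁴ · 13 · 19³ = 1926809703

1926809703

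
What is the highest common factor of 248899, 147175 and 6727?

7

248899 = 7 · 31² · 37; 147175 = 5² · 7 · 29²; 6727 = 7 · 31²
gcd takes min exponent of each prime: 7 = 7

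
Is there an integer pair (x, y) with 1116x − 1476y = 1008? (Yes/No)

Yes

gcd(1116, 1476): 1476 = 1·1116 + 360; 1116 = 3·360 + 36; 360 = 10·36 + 0 → 36
36 divides 1008, so a solution exists.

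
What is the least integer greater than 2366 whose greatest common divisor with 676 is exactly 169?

gcd(k, 676) = 169 forces 169 | k; write k = 169s. Then gcd(169s, 169·4) = 169·gcd(s, 4), so need gcd(s, 4) = 1.
169s > 2366 gives s ≥ 15. The least s ≥ 15 coprime to 4 is 15, so k = 169·15 = 2535.

2535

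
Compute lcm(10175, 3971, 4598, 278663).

186105084550

10175 = 5² · 11 · 37; 3971 = 11 · 19²; 4598 = 2 · 11² · 19; 278663 = 7² · 11² · 47
lcm takes max exponent of each prime: 2 · 5² · 7² · 11² · 19² · 37 · 47 = 186105084550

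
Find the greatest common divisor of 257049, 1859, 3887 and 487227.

169

257049 = 3² · 13⁴; 1859 = 11 · 13²; 3887 = 13² · 23; 487227 = 3 · 13² · 31²
gcd takes min exponent of each prime: 13² = 169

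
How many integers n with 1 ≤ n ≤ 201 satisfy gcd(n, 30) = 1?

Prime factors of 30: 2, 3, 5. Count integers ≤ 201 divisible by none of them.
By inclusion–exclusion: 201 − ⌊201/2⌋ − ⌊201/3⌋ − ⌊201/5⌋ + ⌊201/6⌋ + ⌊201/10⌋ + ⌊201/15⌋ − ⌊201/30⌋ = 54.

54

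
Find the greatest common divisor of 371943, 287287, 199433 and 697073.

371943 = 3² · 11 · 13 · 17²; 287287 = 7² · 11 · 13 · 41; 199433 = 13 · 23² · 29; 697073 = 13 · 29 · 43²
gcd takes min exponent of each prime: 13 = 13

13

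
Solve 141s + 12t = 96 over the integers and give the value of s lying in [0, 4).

gcd(141, 12) = 3 (Euclid: 141 = 11·12 + 9; 12 = 1·9 + 3; 9 = 3·3 + 0), and 3 | 96.
Extended Euclid: 141·(-1) + 12·(12) = 3. Scale by 32: s₀ = -32.
General solution s = s₀ + 4k; reducing mod 4 gives s = 0 (and t = 8).

0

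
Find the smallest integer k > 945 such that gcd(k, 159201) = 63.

159201 = 63·2527. Any k with gcd(k, 159201) = 63 is a multiple of 63, say 63s, with s coprime to 2527.
Need s > 945/63, so s ≥ 16. First s ≥ 16 with gcd(s, 2527) = 1 is s = 16. Thus k = 63·16 = 1008.

1008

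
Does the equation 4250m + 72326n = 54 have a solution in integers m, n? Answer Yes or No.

Yes

gcd(4250, 72326): 72326 = 17·4250 + 76; 4250 = 55·76 + 70; 76 = 1·70 + 6; 70 = 11·6 + 4; 6 = 1·4 + 2; 4 = 2·2 + 0 → 2
2 divides 54, so a solution exists.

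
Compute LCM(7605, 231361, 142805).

7605 = 3² · 5 · 13²; 231361 = 13² · 37²; 142805 = 5 · 13⁴
lcm takes max exponent of each prime: 3² · 5 · 13⁴ · 37² = 1759500405

1759500405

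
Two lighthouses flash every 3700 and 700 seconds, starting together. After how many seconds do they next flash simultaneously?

3700 = 2² · 5² · 37; 700 = 2² · 5² · 7
max exponents: 2² · 5² · 7 · 37 = 25900

25900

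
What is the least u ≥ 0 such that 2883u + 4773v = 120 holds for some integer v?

404

gcd(2883, 4773) = 3 (Euclid: 4773 = 1·2883 + 1890; 2883 = 1·1890 + 993; 1890 = 1·993 + 897; 993 = 1·897 + 96; 897 = 9·96 + 33; 96 = 2·33 + 30; 33 = 1·30 + 3; 30 = 10·3 + 0), and 3 | 120.
Extended Euclid: 2883·(-149) + 4773·(90) = 3. Scale by 40: u₀ = -5960.
General solution u = u₀ + 1591t; reducing mod 1591 gives u = 404 (and v = -244).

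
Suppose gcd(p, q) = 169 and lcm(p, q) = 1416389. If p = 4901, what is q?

48841

Using pq = gcd(p,q)·lcm(p,q) = 169·1416389 = 239369741, we get q = 239369741/4901 = 48841.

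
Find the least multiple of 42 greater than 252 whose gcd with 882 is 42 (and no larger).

Multiples of 42 above 252: 42·7, 42·8, … . Need the cofactor coprime to 882/42 = 21.
Checking s = 7, 8, … the first with gcd(s, 21) = 1 is s = 8, giving 336.

336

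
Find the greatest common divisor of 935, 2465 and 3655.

gcd(935, 2465): 2465 = 2·935 + 595; 935 = 1·595 + 340; 595 = 1·340 + 255; 340 = 1·255 + 85; 255 = 3·85 + 0 → 85
gcd(85, 3655): 3655 = 43·85 + 0 → 85

85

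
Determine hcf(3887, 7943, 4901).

3887 = 13² · 23; 7943 = 13² · 47; 4901 = 13² · 29
gcd takes min exponent of each prime: 13² = 169

169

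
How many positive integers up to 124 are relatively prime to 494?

494 = 2·13·19. Inclusion–exclusion on these primes:
124 − ⌊124/2⌋ − ⌊124/13⌋ − ⌊124/19⌋ + ⌊124/26⌋ + ⌊124/38⌋ + ⌊124/247⌋ − ⌊124/494⌋ = 54

54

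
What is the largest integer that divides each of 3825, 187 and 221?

gcd(3825, 187): 3825 = 20·187 + 85; 187 = 2·85 + 17; 85 = 5·17 + 0 → 17
gcd(17, 221): 221 = 13·17 + 0 → 17

17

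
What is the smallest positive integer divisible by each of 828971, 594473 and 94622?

11020340474

lcm(828971, 594473) = 828971·594473/gcd = 492800877283/2057 = 239572619
lcm(239572619, 94622) = 239572619·94622/gcd = 22668840355018/2057 = 11020340474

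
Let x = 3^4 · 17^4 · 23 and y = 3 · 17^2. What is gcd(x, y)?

min exponent per shared prime: 3 · 17^2 = 867

867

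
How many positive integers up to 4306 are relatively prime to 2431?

3402

2431 = 11·13·17. Inclusion–exclusion on these primes:
4306 − ⌊4306/11⌋ − ⌊4306/13⌋ − ⌊4306/17⌋ + ⌊4306/143⌋ + ⌊4306/187⌋ + ⌊4306/221⌋ − ⌊4306/2431⌋ = 3402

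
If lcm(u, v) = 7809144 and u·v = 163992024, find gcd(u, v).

gcd·lcm = product, so gcd = 163992024/7809144 = 21.

21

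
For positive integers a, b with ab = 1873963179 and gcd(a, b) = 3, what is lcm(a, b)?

624654393

For any two positive integers, gcd × lcm equals their product. Hence lcm = 1873963179 / 3 = 624654393.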